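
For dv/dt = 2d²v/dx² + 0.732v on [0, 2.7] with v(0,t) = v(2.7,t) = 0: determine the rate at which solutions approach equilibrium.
Eigenvalues: λₙ = 2n²π²/2.7² - 0.732.
First three modes:
  n=1: λ₁ = 2π²/2.7² - 0.732 ≈ 1.976
  n=2: λ₂ = 8π²/2.7² - 0.732 ≈ 10.099
  n=3: λ₃ = 18π²/2.7² - 0.732 ≈ 23.637
Since 2π²/2.7² ≈ 2.708 > 0.732, all λₙ > 0.
The n=1 mode decays slowest → dominates as t → ∞.
Asymptotic: v ~ c₁ sin(πx/2.7) e^{-λ₁t} with decay rate λ₁ ≈ 1.976.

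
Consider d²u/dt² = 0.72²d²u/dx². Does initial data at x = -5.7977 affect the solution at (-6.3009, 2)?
Yes. The domain of dependence is [-7.7409, -4.8609], and -5.7977 ∈ [-7.7409, -4.8609].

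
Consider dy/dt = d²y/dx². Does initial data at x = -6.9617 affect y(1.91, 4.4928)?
Yes, for any finite x. The heat equation has infinite propagation speed, so all initial data affects all points at any t > 0.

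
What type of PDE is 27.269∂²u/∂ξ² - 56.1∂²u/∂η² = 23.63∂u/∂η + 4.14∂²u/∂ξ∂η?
Rewriting in standard form: 27.269∂²u/∂ξ² - 4.14∂²u/∂ξ∂η - 56.1∂²u/∂η² - 23.63∂u/∂η = 0. With A = 27.269, B = -4.14, C = -56.1, the discriminant is 6136.3032. This is a hyperbolic PDE.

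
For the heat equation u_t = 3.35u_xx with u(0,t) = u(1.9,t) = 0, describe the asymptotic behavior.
u → 0. Heat diffuses out through both boundaries.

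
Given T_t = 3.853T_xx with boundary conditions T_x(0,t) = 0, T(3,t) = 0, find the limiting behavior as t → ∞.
T → 0. Heat escapes through the Dirichlet boundary.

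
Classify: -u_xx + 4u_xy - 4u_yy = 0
Parabolic (discriminant = 0).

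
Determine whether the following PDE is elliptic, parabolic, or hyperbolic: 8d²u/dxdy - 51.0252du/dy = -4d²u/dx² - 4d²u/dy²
Rewriting in standard form: 4d²u/dx² + 8d²u/dxdy + 4d²u/dy² - 51.0252du/dy = 0. Coefficients: A = 4, B = 8, C = 4. B² - 4AC = 0, which is zero, so the equation is parabolic.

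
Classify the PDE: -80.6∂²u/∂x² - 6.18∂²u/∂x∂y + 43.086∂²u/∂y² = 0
A = -80.6, B = -6.18, C = 43.086. Discriminant B² - 4AC = 13929.1188. Since 13929.1188 > 0, hyperbolic.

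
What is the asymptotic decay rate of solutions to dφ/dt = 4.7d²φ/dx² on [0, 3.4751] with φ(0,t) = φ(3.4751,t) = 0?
Eigenvalues: λₙ = 4.7n²π²/3.4751².
First three modes:
  n=1: λ₁ = 4.7π²/3.4751² ≈ 3.841
  n=2: λ₂ = 18.8π²/3.4751² ≈ 15.365 (4× faster decay)
  n=3: λ₃ = 42.3π²/3.4751² ≈ 34.57 (9× faster decay)
As t → ∞, higher modes decay exponentially faster. The n=1 mode dominates: φ ~ c₁ sin(πx/3.4751) e^{-λ₁t}.
Decay rate: λ₁ = 4.7π²/3.4751² ≈ 3.841.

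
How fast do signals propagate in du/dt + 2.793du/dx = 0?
Speed = 2.793. Information travels along x - 2.793t = const (rightward).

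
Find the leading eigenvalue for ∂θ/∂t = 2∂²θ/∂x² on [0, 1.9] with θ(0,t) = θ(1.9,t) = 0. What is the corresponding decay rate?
Eigenvalues: λₙ = 2n²π²/1.9².
First three modes:
  n=1: λ₁ = 2π²/1.9² ≈ 5.468
  n=2: λ₂ = 8π²/1.9² ≈ 21.872 (4× faster decay)
  n=3: λ₃ = 18π²/1.9² ≈ 49.211 (9× faster decay)
As t → ∞, higher modes decay exponentially faster. The n=1 mode dominates: θ ~ c₁ sin(πx/1.9) e^{-λ₁t}.
Decay rate: λ₁ = 2π²/1.9² ≈ 5.468.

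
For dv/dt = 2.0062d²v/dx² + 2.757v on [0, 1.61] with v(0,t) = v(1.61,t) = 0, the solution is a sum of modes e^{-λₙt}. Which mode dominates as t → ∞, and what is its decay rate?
Eigenvalues: λₙ = 2.0062n²π²/1.61² - 2.757.
First three modes:
  n=1: λ₁ = 2.0062π²/1.61² - 2.757 ≈ 4.882
  n=2: λ₂ = 8.0248π²/1.61² - 2.757 ≈ 27.798
  n=3: λ₃ = 18.0558π²/1.61² - 2.757 ≈ 65.992
Since 2.0062π²/1.61² ≈ 7.639 > 2.757, all λₙ > 0.
The n=1 mode decays slowest → dominates as t → ∞.
Asymptotic: v ~ c₁ sin(πx/1.61) e^{-λ₁t} with decay rate λ₁ ≈ 4.882.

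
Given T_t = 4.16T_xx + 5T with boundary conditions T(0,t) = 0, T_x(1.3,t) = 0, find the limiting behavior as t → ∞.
T → 0. Diffusion dominates reaction (r=5 < κπ²/(4L²)≈6.07); solution decays.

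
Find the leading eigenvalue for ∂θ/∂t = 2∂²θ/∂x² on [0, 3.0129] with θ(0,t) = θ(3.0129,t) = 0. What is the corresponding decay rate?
Eigenvalues: λₙ = 2n²π²/3.0129².
First three modes:
  n=1: λ₁ = 2π²/3.0129² ≈ 2.175
  n=2: λ₂ = 8π²/3.0129² ≈ 8.698 (4× faster decay)
  n=3: λ₃ = 18π²/3.0129² ≈ 19.571 (9× faster decay)
As t → ∞, higher modes decay exponentially faster. The n=1 mode dominates: θ ~ c₁ sin(πx/3.0129) e^{-λ₁t}.
Decay rate: λ₁ = 2π²/3.0129² ≈ 2.175.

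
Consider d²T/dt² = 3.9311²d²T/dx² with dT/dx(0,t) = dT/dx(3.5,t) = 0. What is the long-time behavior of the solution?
As t → ∞, T oscillates about a mean that drifts linearly in t (generically unbounded; no decay). There is no damping, so the nonconstant modes persist as standing waves (energy conserved, no decay). But with Neumann conditions at both ends the constant mode has eigenvalue 0: the spatial mean M(t) of T satisfies M'' = 0, so M(t) = M(0) + M'(0)·t. Unless the initial velocity has zero mean (∫T_t(x,0)dx = 0), the solution grows linearly in t (unbounded, though not exponentially); if it does have zero mean, the solution stays bounded and simply oscillates.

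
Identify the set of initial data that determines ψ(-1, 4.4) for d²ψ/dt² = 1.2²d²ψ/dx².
Domain of dependence: [-6.28, 4.28]. Signals travel at speed 1.2, so data within |x - -1| ≤ 1.2·4.4 = 5.28 can reach the point.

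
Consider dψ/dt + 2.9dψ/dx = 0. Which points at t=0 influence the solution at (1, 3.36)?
A single point: x = -8.744. The characteristic through (1, 3.36) is x - 2.9t = const, so x = 1 - 2.9·3.36 = -8.744.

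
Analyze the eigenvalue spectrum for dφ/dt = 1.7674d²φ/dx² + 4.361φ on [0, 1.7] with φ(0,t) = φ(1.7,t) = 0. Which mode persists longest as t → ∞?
Eigenvalues: λₙ = 1.7674n²π²/1.7² - 4.361.
First three modes:
  n=1: λ₁ = 1.7674π²/1.7² - 4.361 ≈ 1.675
  n=2: λ₂ = 7.0696π²/1.7² - 4.361 ≈ 19.782
  n=3: λ₃ = 15.9066π²/1.7² - 4.361 ≈ 49.961
Since 1.7674π²/1.7² ≈ 6.036 > 4.361, all λₙ > 0.
The n=1 mode decays slowest → dominates as t → ∞.
Asymptotic: φ ~ c₁ sin(πx/1.7) e^{-λ₁t} with decay rate λ₁ ≈ 1.675.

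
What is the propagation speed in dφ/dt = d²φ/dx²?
Infinite. The heat equation is parabolic, not hyperbolic, so disturbances propagate instantly.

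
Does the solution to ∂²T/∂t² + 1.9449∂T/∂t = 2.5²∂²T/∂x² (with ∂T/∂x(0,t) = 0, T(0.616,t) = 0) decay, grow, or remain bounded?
T → 0. Damping (γ=1.9449) dissipates energy; oscillations decay exponentially.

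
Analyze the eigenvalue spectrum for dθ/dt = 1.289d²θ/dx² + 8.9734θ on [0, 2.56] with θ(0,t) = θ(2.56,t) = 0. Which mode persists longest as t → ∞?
Eigenvalues: λₙ = 1.289n²π²/2.56² - 8.9734.
First three modes:
  n=1: λ₁ = 1.289π²/2.56² - 8.9734 ≈ -7.032
  n=2: λ₂ = 5.156π²/2.56² - 8.9734 ≈ -1.209
  n=3: λ₃ = 11.601π²/2.56² - 8.9734 ≈ 8.497
Since 1.289π²/2.56² ≈ 1.941 < 8.9734, λ₁ < 0.
The n=1 mode grows fastest (−λₙ is largest for n=1) → dominates.
Asymptotic: θ ~ c₁ sin(πx/2.56) e^{7.032t} (exponential growth at rate −λ₁ ≈ 7.032).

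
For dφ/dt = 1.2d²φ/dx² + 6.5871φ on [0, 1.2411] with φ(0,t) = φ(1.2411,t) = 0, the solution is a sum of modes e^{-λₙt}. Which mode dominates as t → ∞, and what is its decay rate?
Eigenvalues: λₙ = 1.2n²π²/1.2411² - 6.5871.
First three modes:
  n=1: λ₁ = 1.2π²/1.2411² - 6.5871 ≈ 1.102
  n=2: λ₂ = 4.8π²/1.2411² - 6.5871 ≈ 24.169
  n=3: λ₃ = 10.8π²/1.2411² - 6.5871 ≈ 62.614
Since 1.2π²/1.2411² ≈ 7.689 > 6.5871, all λₙ > 0.
The n=1 mode decays slowest → dominates as t → ∞.
Asymptotic: φ ~ c₁ sin(πx/1.2411) e^{-λ₁t} with decay rate λ₁ ≈ 1.102.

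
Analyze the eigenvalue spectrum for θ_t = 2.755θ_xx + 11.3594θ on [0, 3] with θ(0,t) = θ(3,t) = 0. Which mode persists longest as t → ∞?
Eigenvalues: λₙ = 2.755n²π²/3² - 11.3594.
First three modes:
  n=1: λ₁ = 2.755π²/3² - 11.3594 ≈ -8.338
  n=2: λ₂ = 11.02π²/3² - 11.3594 ≈ 0.725
  n=3: λ₃ = 24.795π²/3² - 11.3594 ≈ 15.831
Since 2.755π²/3² ≈ 3.021 < 11.3594, λ₁ < 0.
The n=1 mode grows fastest (−λₙ is largest for n=1) → dominates.
Asymptotic: θ ~ c₁ sin(πx/3) e^{8.338t} (exponential growth at rate −λ₁ ≈ 8.338).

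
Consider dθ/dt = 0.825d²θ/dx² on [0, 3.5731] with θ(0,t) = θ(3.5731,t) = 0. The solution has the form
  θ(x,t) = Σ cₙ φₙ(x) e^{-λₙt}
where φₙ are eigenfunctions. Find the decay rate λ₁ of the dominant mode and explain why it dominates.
Eigenvalues: λₙ = 0.825n²π²/3.5731².
First three modes:
  n=1: λ₁ = 0.825π²/3.5731² ≈ 0.638
  n=2: λ₂ = 3.3π²/3.5731² ≈ 2.551 (4× faster decay)
  n=3: λ₃ = 7.425π²/3.5731² ≈ 5.74 (9× faster decay)
As t → ∞, higher modes decay exponentially faster. The n=1 mode dominates: θ ~ c₁ sin(πx/3.5731) e^{-λ₁t}.
Decay rate: λ₁ = 0.825π²/3.5731² ≈ 0.638.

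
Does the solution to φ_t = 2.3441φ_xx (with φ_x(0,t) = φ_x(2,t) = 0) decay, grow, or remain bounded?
φ → constant (steady state). Heat is conserved (no flux at boundaries); solution approaches the spatial average.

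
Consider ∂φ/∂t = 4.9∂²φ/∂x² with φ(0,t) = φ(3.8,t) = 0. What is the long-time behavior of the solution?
As t → ∞, φ → 0. Heat diffuses out through both boundaries.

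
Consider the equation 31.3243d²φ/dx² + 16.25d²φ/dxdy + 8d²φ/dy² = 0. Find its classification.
Elliptic. (A = 31.3243, B = 16.25, C = 8 gives B² - 4AC = -738.3151.)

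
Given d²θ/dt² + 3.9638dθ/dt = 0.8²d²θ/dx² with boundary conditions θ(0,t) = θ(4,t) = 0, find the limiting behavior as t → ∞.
θ → 0. Damping (γ=3.9638) dissipates energy; oscillations decay exponentially.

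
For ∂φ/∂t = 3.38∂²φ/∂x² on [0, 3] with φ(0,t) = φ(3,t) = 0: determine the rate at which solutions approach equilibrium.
Eigenvalues: λₙ = 3.38n²π²/3².
First three modes:
  n=1: λ₁ = 3.38π²/3² ≈ 3.707
  n=2: λ₂ = 13.52π²/3² ≈ 14.826 (4× faster decay)
  n=3: λ₃ = 30.42π²/3² ≈ 33.359 (9× faster decay)
As t → ∞, higher modes decay exponentially faster. The n=1 mode dominates: φ ~ c₁ sin(πx/3) e^{-λ₁t}.
Decay rate: λ₁ = 3.38π²/3² ≈ 3.707.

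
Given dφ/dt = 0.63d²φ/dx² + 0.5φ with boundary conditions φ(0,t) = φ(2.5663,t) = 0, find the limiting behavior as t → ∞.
φ → 0. Diffusion dominates reaction (r=0.5 < κπ²/L²≈0.94); solution decays.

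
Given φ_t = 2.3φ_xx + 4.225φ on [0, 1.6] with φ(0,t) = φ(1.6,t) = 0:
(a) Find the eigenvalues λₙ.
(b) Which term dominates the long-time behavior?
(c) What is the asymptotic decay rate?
Eigenvalues: λₙ = 2.3n²π²/1.6² - 4.225.
First three modes:
  n=1: λ₁ = 2.3π²/1.6² - 4.225 ≈ 4.642
  n=2: λ₂ = 9.2π²/1.6² - 4.225 ≈ 31.244
  n=3: λ₃ = 20.7π²/1.6² - 4.225 ≈ 75.58
Since 2.3π²/1.6² ≈ 8.867 > 4.225, all λₙ > 0.
The n=1 mode decays slowest → dominates as t → ∞.
Asymptotic: φ ~ c₁ sin(πx/1.6) e^{-λ₁t} with decay rate λ₁ ≈ 4.642.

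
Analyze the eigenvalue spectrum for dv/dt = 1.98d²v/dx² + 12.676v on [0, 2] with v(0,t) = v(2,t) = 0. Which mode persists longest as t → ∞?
Eigenvalues: λₙ = 1.98n²π²/2² - 12.676.
First three modes:
  n=1: λ₁ = 1.98π²/2² - 12.676 ≈ -7.791
  n=2: λ₂ = 7.92π²/2² - 12.676 ≈ 6.866
  n=3: λ₃ = 17.82π²/2² - 12.676 ≈ 31.293
Since 1.98π²/2² ≈ 4.885 < 12.676, λ₁ < 0.
The n=1 mode grows fastest (−λₙ is largest for n=1) → dominates.
Asymptotic: v ~ c₁ sin(πx/2) e^{7.791t} (exponential growth at rate −λ₁ ≈ 7.791).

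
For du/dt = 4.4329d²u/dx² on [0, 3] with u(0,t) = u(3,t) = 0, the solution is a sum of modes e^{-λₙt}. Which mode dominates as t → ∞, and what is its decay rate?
Eigenvalues: λₙ = 4.4329n²π²/3².
First three modes:
  n=1: λ₁ = 4.4329π²/3² ≈ 4.861
  n=2: λ₂ = 17.7316π²/3² ≈ 19.445 (4× faster decay)
  n=3: λ₃ = 39.8961π²/3² ≈ 43.751 (9× faster decay)
As t → ∞, higher modes decay exponentially faster. The n=1 mode dominates: u ~ c₁ sin(πx/3) e^{-λ₁t}.
Decay rate: λ₁ = 4.4329π²/3² ≈ 4.861.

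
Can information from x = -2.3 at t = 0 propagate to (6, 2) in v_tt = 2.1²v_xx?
No. The domain of dependence is [1.8, 10.2], and -2.3 is outside this interval.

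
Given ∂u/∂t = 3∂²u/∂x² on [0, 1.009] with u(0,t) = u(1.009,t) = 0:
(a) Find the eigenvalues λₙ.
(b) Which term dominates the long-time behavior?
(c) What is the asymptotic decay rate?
Eigenvalues: λₙ = 3n²π²/1.009².
First three modes:
  n=1: λ₁ = 3π²/1.009² ≈ 29.083
  n=2: λ₂ = 12π²/1.009² ≈ 116.332 (4× faster decay)
  n=3: λ₃ = 27π²/1.009² ≈ 261.747 (9× faster decay)
As t → ∞, higher modes decay exponentially faster. The n=1 mode dominates: u ~ c₁ sin(πx/1.009) e^{-λ₁t}.
Decay rate: λ₁ = 3π²/1.009² ≈ 29.083.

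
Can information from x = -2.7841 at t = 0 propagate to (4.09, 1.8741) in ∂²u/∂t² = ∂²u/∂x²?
No. The domain of dependence is [2.2159, 5.9641], and -2.7841 is outside this interval.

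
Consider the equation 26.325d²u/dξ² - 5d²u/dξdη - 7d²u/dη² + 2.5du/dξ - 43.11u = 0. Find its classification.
Hyperbolic. (A = 26.325, B = -5, C = -7 gives B² - 4AC = 762.1.)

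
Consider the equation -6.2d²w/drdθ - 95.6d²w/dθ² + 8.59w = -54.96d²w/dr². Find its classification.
Rewriting in standard form: 54.96d²w/dr² - 6.2d²w/drdθ - 95.6d²w/dθ² + 8.59w = 0. Hyperbolic. (A = 54.96, B = -6.2, C = -95.6 gives B² - 4AC = 21055.144.)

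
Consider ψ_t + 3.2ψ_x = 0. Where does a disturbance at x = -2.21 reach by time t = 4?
At x = 10.59. The characteristic carries data from (-2.21, 0) to (10.59, 4).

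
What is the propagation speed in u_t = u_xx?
Infinite. The heat equation is parabolic, not hyperbolic, so disturbances propagate instantly.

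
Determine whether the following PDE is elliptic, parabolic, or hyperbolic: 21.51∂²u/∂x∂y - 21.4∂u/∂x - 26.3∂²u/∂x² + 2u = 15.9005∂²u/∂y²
Rewriting in standard form: -26.3∂²u/∂x² + 21.51∂²u/∂x∂y - 15.9005∂²u/∂y² - 21.4∂u/∂x + 2u = 0. Coefficients: A = -26.3, B = 21.51, C = -15.9005. B² - 4AC = -1210.0525, which is negative, so the equation is elliptic.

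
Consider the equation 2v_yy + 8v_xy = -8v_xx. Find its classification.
Rewriting in standard form: 8v_xx + 8v_xy + 2v_yy = 0. Parabolic. (A = 8, B = 8, C = 2 gives B² - 4AC = 0.)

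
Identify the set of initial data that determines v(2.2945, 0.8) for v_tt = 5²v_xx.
Domain of dependence: [-1.7055, 6.2945]. Signals travel at speed 5, so data within |x - 2.2945| ≤ 5·0.8 = 4 can reach the point.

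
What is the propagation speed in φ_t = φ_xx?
Infinite. The heat equation is parabolic, not hyperbolic, so disturbances propagate instantly.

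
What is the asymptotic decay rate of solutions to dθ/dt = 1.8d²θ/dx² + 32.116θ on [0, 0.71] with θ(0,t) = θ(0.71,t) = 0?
Eigenvalues: λₙ = 1.8n²π²/0.71² - 32.116.
First three modes:
  n=1: λ₁ = 1.8π²/0.71² - 32.116 ≈ 3.126
  n=2: λ₂ = 7.2π²/0.71² - 32.116 ≈ 108.85
  n=3: λ₃ = 16.2π²/0.71² - 32.116 ≈ 285.058
Since 1.8π²/0.71² ≈ 35.242 > 32.116, all λₙ > 0.
The n=1 mode decays slowest → dominates as t → ∞.
Asymptotic: θ ~ c₁ sin(πx/0.71) e^{-λ₁t} with decay rate λ₁ ≈ 3.126.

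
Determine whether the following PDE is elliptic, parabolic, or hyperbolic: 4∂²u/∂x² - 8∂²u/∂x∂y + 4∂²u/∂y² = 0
Coefficients: A = 4, B = -8, C = 4. B² - 4AC = 0, which is zero, so the equation is parabolic.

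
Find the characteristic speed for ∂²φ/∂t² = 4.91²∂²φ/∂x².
Speed = 4.91. Information travels along characteristics x = x₀ ± 4.91t.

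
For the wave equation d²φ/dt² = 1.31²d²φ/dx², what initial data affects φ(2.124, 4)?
Domain of dependence: [-3.116, 7.364]. Signals travel at speed 1.31, so data within |x - 2.124| ≤ 1.31·4 = 5.24 can reach the point.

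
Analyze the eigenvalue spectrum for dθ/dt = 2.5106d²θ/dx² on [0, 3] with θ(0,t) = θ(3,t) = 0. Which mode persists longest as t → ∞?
Eigenvalues: λₙ = 2.5106n²π²/3².
First three modes:
  n=1: λ₁ = 2.5106π²/3² ≈ 2.753
  n=2: λ₂ = 10.0424π²/3² ≈ 11.013 (4× faster decay)
  n=3: λ₃ = 22.5954π²/3² ≈ 24.779 (9× faster decay)
As t → ∞, higher modes decay exponentially faster. The n=1 mode dominates: θ ~ c₁ sin(πx/3) e^{-λ₁t}.
Decay rate: λ₁ = 2.5106π²/3² ≈ 2.753.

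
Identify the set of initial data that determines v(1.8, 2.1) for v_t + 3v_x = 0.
A single point: x = -4.5. The characteristic through (1.8, 2.1) is x - 3t = const, so x = 1.8 - 3·2.1 = -4.5.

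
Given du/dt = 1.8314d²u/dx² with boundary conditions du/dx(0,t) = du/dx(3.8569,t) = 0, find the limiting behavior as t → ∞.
u → constant (steady state). Heat is conserved (no flux at boundaries); solution approaches the spatial average.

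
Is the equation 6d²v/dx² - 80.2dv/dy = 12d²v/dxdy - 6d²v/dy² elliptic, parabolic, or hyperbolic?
Rewriting in standard form: 6d²v/dx² - 12d²v/dxdy + 6d²v/dy² - 80.2dv/dy = 0. Computing B² - 4AC with A = 6, B = -12, C = 6: discriminant = 0 (zero). Answer: parabolic.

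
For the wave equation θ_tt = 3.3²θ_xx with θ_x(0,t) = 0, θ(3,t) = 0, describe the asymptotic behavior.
θ oscillates (no decay). Energy is conserved; the solution oscillates indefinitely as standing waves.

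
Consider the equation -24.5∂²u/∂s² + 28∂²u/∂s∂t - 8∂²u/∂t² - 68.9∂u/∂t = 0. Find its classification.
Parabolic. (A = -24.5, B = 28, C = -8 gives B² - 4AC = 0.)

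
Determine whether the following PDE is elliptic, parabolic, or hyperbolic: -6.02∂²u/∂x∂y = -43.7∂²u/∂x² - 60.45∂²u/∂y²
Rewriting in standard form: 43.7∂²u/∂x² - 6.02∂²u/∂x∂y + 60.45∂²u/∂y² = 0. Coefficients: A = 43.7, B = -6.02, C = 60.45. B² - 4AC = -10530.4196, which is negative, so the equation is elliptic.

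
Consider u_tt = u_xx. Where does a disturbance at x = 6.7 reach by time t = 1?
Domain of influence: [5.7, 7.7]. Data at x = 6.7 spreads outward at speed 1.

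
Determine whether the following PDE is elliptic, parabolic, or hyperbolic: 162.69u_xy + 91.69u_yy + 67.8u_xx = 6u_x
Rewriting in standard form: 67.8u_xx + 162.69u_xy + 91.69u_yy - 6u_x = 0. Coefficients: A = 67.8, B = 162.69, C = 91.69. B² - 4AC = 1601.7081, which is positive, so the equation is hyperbolic.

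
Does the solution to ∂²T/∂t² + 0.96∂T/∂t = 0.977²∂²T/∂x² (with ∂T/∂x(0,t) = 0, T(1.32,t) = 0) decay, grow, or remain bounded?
T → 0. Damping (γ=0.96) dissipates energy; oscillations decay exponentially.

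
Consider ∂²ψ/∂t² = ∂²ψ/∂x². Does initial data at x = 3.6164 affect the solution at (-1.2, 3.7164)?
No. The domain of dependence is [-4.9164, 2.5164], and 3.6164 is outside this interval.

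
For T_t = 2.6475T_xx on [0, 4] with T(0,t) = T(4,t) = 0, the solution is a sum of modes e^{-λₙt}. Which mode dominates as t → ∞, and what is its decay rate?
Eigenvalues: λₙ = 2.6475n²π²/4².
First three modes:
  n=1: λ₁ = 2.6475π²/4² ≈ 1.633
  n=2: λ₂ = 10.59π²/4² ≈ 6.532 (4× faster decay)
  n=3: λ₃ = 23.8275π²/4² ≈ 14.698 (9× faster decay)
As t → ∞, higher modes decay exponentially faster. The n=1 mode dominates: T ~ c₁ sin(πx/4) e^{-λ₁t}.
Decay rate: λ₁ = 2.6475π²/4² ≈ 1.633.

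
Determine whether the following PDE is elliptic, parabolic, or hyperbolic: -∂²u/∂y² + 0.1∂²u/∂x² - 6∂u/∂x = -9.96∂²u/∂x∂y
Rewriting in standard form: 0.1∂²u/∂x² + 9.96∂²u/∂x∂y - ∂²u/∂y² - 6∂u/∂x = 0. Coefficients: A = 0.1, B = 9.96, C = -1. B² - 4AC = 99.6016, which is positive, so the equation is hyperbolic.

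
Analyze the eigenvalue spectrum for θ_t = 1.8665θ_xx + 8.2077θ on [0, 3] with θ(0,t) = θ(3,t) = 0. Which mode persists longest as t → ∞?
Eigenvalues: λₙ = 1.8665n²π²/3² - 8.2077.
First three modes:
  n=1: λ₁ = 1.8665π²/3² - 8.2077 ≈ -6.161
  n=2: λ₂ = 7.466π²/3² - 8.2077 ≈ -0.02
  n=3: λ₃ = 16.7985π²/3² - 8.2077 ≈ 10.214
Since 1.8665π²/3² ≈ 2.047 < 8.2077, λ₁ < 0.
The n=1 mode grows fastest (−λₙ is largest for n=1) → dominates.
Asymptotic: θ ~ c₁ sin(πx/3) e^{6.161t} (exponential growth at rate −λ₁ ≈ 6.161).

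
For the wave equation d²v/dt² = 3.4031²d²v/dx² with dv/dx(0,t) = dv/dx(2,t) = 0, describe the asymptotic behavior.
v oscillates about a mean that drifts linearly in t (generically unbounded; no decay). There is no damping, so the nonconstant modes persist as standing waves (energy conserved, no decay). But with Neumann conditions at both ends the constant mode has eigenvalue 0: the spatial mean M(t) of v satisfies M'' = 0, so M(t) = M(0) + M'(0)·t. Unless the initial velocity has zero mean (∫v_t(x,0)dx = 0), the solution grows linearly in t (unbounded, though not exponentially); if it does have zero mean, the solution stays bounded and simply oscillates.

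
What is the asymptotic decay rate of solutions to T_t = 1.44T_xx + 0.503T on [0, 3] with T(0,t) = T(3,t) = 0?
Eigenvalues: λₙ = 1.44n²π²/3² - 0.503.
First three modes:
  n=1: λ₁ = 1.44π²/3² - 0.503 ≈ 1.076
  n=2: λ₂ = 5.76π²/3² - 0.503 ≈ 5.814
  n=3: λ₃ = 12.96π²/3² - 0.503 ≈ 13.709
Since 1.44π²/3² ≈ 1.579 > 0.503, all λₙ > 0.
The n=1 mode decays slowest → dominates as t → ∞.
Asymptotic: T ~ c₁ sin(πx/3) e^{-λ₁t} with decay rate λ₁ ≈ 1.076.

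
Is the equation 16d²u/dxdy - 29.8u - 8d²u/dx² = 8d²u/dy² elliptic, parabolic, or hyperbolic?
Rewriting in standard form: -8d²u/dx² + 16d²u/dxdy - 8d²u/dy² - 29.8u = 0. Computing B² - 4AC with A = -8, B = 16, C = -8: discriminant = 0 (zero). Answer: parabolic.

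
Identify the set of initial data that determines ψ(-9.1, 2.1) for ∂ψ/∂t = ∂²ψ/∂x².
The entire real line. The heat equation has infinite propagation speed: any initial disturbance instantly affects all points (though exponentially small far away).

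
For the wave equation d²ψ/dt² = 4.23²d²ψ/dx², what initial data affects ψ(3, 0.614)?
Domain of dependence: [0.40278, 5.59722]. Signals travel at speed 4.23, so data within |x - 3| ≤ 4.23·0.614 = 2.59722 can reach the point.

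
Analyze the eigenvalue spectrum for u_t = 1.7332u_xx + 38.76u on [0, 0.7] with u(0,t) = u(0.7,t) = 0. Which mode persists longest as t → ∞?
Eigenvalues: λₙ = 1.7332n²π²/0.7² - 38.76.
First three modes:
  n=1: λ₁ = 1.7332π²/0.7² - 38.76 ≈ -3.85
  n=2: λ₂ = 6.9328π²/0.7² - 38.76 ≈ 100.881
  n=3: λ₃ = 15.5988π²/0.7² - 38.76 ≈ 275.432
Since 1.7332π²/0.7² ≈ 34.91 < 38.76, λ₁ < 0.
The n=1 mode grows fastest (−λₙ is largest for n=1) → dominates.
Asymptotic: u ~ c₁ sin(πx/0.7) e^{3.85t} (exponential growth at rate −λ₁ ≈ 3.85).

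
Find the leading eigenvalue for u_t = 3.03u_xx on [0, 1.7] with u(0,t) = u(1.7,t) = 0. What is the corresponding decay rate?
Eigenvalues: λₙ = 3.03n²π²/1.7².
First three modes:
  n=1: λ₁ = 3.03π²/1.7² ≈ 10.348
  n=2: λ₂ = 12.12π²/1.7² ≈ 41.391 (4× faster decay)
  n=3: λ₃ = 27.27π²/1.7² ≈ 93.129 (9× faster decay)
As t → ∞, higher modes decay exponentially faster. The n=1 mode dominates: u ~ c₁ sin(πx/1.7) e^{-λ₁t}.
Decay rate: λ₁ = 3.03π²/1.7² ≈ 10.348.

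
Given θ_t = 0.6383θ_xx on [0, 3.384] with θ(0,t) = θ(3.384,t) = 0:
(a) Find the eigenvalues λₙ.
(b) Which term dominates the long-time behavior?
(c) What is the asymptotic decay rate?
Eigenvalues: λₙ = 0.6383n²π²/3.384².
First three modes:
  n=1: λ₁ = 0.6383π²/3.384² ≈ 0.55
  n=2: λ₂ = 2.5532π²/3.384² ≈ 2.201 (4× faster decay)
  n=3: λ₃ = 5.7447π²/3.384² ≈ 4.951 (9× faster decay)
As t → ∞, higher modes decay exponentially faster. The n=1 mode dominates: θ ~ c₁ sin(πx/3.384) e^{-λ₁t}.
Decay rate: λ₁ = 0.6383π²/3.384² ≈ 0.55.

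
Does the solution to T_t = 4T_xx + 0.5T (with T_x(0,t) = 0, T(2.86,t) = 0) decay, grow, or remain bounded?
T → 0. Diffusion dominates reaction (r=0.5 < κπ²/(4L²)≈1.21); solution decays.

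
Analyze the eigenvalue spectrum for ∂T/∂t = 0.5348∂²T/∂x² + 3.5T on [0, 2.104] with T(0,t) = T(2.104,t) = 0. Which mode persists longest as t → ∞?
Eigenvalues: λₙ = 0.5348n²π²/2.104² - 3.5.
First three modes:
  n=1: λ₁ = 0.5348π²/2.104² - 3.5 ≈ -2.308
  n=2: λ₂ = 2.1392π²/2.104² - 3.5 ≈ 1.269
  n=3: λ₃ = 4.8132π²/2.104² - 3.5 ≈ 7.231
Since 0.5348π²/2.104² ≈ 1.192 < 3.5, λ₁ < 0.
The n=1 mode grows fastest (−λₙ is largest for n=1) → dominates.
Asymptotic: T ~ c₁ sin(πx/2.104) e^{2.308t} (exponential growth at rate −λ₁ ≈ 2.308).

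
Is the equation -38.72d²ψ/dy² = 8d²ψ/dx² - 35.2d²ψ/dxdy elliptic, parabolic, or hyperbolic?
Rewriting in standard form: -8d²ψ/dx² + 35.2d²ψ/dxdy - 38.72d²ψ/dy² = 0. Computing B² - 4AC with A = -8, B = 35.2, C = -38.72: discriminant = 0 (zero). Answer: parabolic.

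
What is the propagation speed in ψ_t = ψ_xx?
Infinite. The heat equation is parabolic, not hyperbolic, so disturbances propagate instantly.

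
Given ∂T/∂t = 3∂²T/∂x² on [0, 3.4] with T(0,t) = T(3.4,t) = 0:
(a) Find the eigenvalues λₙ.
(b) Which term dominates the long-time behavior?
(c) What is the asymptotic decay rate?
Eigenvalues: λₙ = 3n²π²/3.4².
First three modes:
  n=1: λ₁ = 3π²/3.4² ≈ 2.561
  n=2: λ₂ = 12π²/3.4² ≈ 10.245 (4× faster decay)
  n=3: λ₃ = 27π²/3.4² ≈ 23.052 (9× faster decay)
As t → ∞, higher modes decay exponentially faster. The n=1 mode dominates: T ~ c₁ sin(πx/3.4) e^{-λ₁t}.
Decay rate: λ₁ = 3π²/3.4² ≈ 2.561.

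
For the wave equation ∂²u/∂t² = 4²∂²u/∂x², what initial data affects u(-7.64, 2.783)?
Domain of dependence: [-18.772, 3.492]. Signals travel at speed 4, so data within |x - -7.64| ≤ 4·2.783 = 11.132 can reach the point.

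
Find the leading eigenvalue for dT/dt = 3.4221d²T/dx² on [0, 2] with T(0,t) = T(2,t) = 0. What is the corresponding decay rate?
Eigenvalues: λₙ = 3.4221n²π²/2².
First three modes:
  n=1: λ₁ = 3.4221π²/2² ≈ 8.444
  n=2: λ₂ = 13.6884π²/2² ≈ 33.775 (4× faster decay)
  n=3: λ₃ = 30.7989π²/2² ≈ 75.993 (9× faster decay)
As t → ∞, higher modes decay exponentially faster. The n=1 mode dominates: T ~ c₁ sin(πx/2) e^{-λ₁t}.
Decay rate: λ₁ = 3.4221π²/2² ≈ 8.444.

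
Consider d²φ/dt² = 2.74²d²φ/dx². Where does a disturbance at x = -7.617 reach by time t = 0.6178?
Domain of influence: [-9.309772, -5.924228]. Data at x = -7.617 spreads outward at speed 2.74.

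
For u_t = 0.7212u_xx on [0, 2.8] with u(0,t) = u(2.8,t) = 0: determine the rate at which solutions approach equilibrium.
Eigenvalues: λₙ = 0.7212n²π²/2.8².
First three modes:
  n=1: λ₁ = 0.7212π²/2.8² ≈ 0.908
  n=2: λ₂ = 2.8848π²/2.8² ≈ 3.632 (4× faster decay)
  n=3: λ₃ = 6.4908π²/2.8² ≈ 8.171 (9× faster decay)
As t → ∞, higher modes decay exponentially faster. The n=1 mode dominates: u ~ c₁ sin(πx/2.8) e^{-λ₁t}.
Decay rate: λ₁ = 0.7212π²/2.8² ≈ 0.908.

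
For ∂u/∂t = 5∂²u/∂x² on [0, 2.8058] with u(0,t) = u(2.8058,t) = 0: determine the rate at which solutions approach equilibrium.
Eigenvalues: λₙ = 5n²π²/2.8058².
First three modes:
  n=1: λ₁ = 5π²/2.8058² ≈ 6.268
  n=2: λ₂ = 20π²/2.8058² ≈ 25.074 (4× faster decay)
  n=3: λ₃ = 45π²/2.8058² ≈ 56.416 (9× faster decay)
As t → ∞, higher modes decay exponentially faster. The n=1 mode dominates: u ~ c₁ sin(πx/2.8058) e^{-λ₁t}.
Decay rate: λ₁ = 5π²/2.8058² ≈ 6.268.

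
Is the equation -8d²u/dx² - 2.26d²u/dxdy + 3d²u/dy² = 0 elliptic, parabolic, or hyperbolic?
Computing B² - 4AC with A = -8, B = -2.26, C = 3: discriminant = 101.1076 (positive). Answer: hyperbolic.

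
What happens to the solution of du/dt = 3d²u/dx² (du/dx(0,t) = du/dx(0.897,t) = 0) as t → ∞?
u → constant (steady state). Heat is conserved (no flux at boundaries); solution approaches the spatial average.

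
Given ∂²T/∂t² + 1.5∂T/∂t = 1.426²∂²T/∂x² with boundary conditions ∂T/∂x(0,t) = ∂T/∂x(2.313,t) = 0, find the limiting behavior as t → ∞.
T → constant (steady state). Damping (γ=1.5) dissipates the nonconstant modes; with Neumann BCs the spatial average obeys M''+γM'=0 and tends to a finite limit.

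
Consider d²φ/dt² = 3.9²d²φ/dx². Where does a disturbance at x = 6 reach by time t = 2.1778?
Domain of influence: [-2.49342, 14.49342]. Data at x = 6 spreads outward at speed 3.9.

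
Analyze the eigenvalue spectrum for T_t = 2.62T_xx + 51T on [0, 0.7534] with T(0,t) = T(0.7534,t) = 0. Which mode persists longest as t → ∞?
Eigenvalues: λₙ = 2.62n²π²/0.7534² - 51.
First three modes:
  n=1: λ₁ = 2.62π²/0.7534² - 51 ≈ -5.444
  n=2: λ₂ = 10.48π²/0.7534² - 51 ≈ 131.226
  n=3: λ₃ = 23.58π²/0.7534² - 51 ≈ 359.008
Since 2.62π²/0.7534² ≈ 45.556 < 51, λ₁ < 0.
The n=1 mode grows fastest (−λₙ is largest for n=1) → dominates.
Asymptotic: T ~ c₁ sin(πx/0.7534) e^{5.444t} (exponential growth at rate −λ₁ ≈ 5.444).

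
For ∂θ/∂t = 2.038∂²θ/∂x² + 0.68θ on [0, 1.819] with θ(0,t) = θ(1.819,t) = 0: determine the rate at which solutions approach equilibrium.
Eigenvalues: λₙ = 2.038n²π²/1.819² - 0.68.
First three modes:
  n=1: λ₁ = 2.038π²/1.819² - 0.68 ≈ 5.399
  n=2: λ₂ = 8.152π²/1.819² - 0.68 ≈ 23.636
  n=3: λ₃ = 18.342π²/1.819² - 0.68 ≈ 54.032
Since 2.038π²/1.819² ≈ 6.079 > 0.68, all λₙ > 0.
The n=1 mode decays slowest → dominates as t → ∞.
Asymptotic: θ ~ c₁ sin(πx/1.819) e^{-λ₁t} with decay rate λ₁ ≈ 5.399.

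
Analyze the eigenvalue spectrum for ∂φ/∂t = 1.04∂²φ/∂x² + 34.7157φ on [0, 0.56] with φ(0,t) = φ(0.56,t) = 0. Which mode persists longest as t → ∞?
Eigenvalues: λₙ = 1.04n²π²/0.56² - 34.7157.
First three modes:
  n=1: λ₁ = 1.04π²/0.56² - 34.7157 ≈ -1.985
  n=2: λ₂ = 4.16π²/0.56² - 34.7157 ≈ 96.208
  n=3: λ₃ = 9.36π²/0.56² - 34.7157 ≈ 259.862
Since 1.04π²/0.56² ≈ 32.731 < 34.7157, λ₁ < 0.
The n=1 mode grows fastest (−λₙ is largest for n=1) → dominates.
Asymptotic: φ ~ c₁ sin(πx/0.56) e^{1.985t} (exponential growth at rate −λ₁ ≈ 1.985).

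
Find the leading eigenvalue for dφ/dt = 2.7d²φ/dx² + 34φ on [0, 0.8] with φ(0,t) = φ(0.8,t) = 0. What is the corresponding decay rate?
Eigenvalues: λₙ = 2.7n²π²/0.8² - 34.
First three modes:
  n=1: λ₁ = 2.7π²/0.8² - 34 ≈ 7.637
  n=2: λ₂ = 10.8π²/0.8² - 34 ≈ 132.55
  n=3: λ₃ = 24.3π²/0.8² - 34 ≈ 340.737
Since 2.7π²/0.8² ≈ 41.637 > 34, all λₙ > 0.
The n=1 mode decays slowest → dominates as t → ∞.
Asymptotic: φ ~ c₁ sin(πx/0.8) e^{-λ₁t} with decay rate λ₁ ≈ 7.637.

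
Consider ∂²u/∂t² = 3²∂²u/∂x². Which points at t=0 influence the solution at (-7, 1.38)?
Domain of dependence: [-11.14, -2.86]. Signals travel at speed 3, so data within |x - -7| ≤ 3·1.38 = 4.14 can reach the point.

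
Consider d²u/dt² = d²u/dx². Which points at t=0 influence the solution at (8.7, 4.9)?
Domain of dependence: [3.8, 13.6]. Signals travel at speed 1, so data within |x - 8.7| ≤ 1·4.9 = 4.9 can reach the point.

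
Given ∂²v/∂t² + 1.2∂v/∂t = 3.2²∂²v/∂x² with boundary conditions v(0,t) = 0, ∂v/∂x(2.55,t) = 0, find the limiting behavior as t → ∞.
v → 0. Damping (γ=1.2) dissipates energy; oscillations decay exponentially.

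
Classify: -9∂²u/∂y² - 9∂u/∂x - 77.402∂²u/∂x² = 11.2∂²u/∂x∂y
Rewriting in standard form: -77.402∂²u/∂x² - 11.2∂²u/∂x∂y - 9∂²u/∂y² - 9∂u/∂x = 0. Elliptic (discriminant = -2661.032).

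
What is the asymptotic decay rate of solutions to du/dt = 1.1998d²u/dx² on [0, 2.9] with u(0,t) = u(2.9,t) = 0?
Eigenvalues: λₙ = 1.1998n²π²/2.9².
First three modes:
  n=1: λ₁ = 1.1998π²/2.9² ≈ 1.408
  n=2: λ₂ = 4.7992π²/2.9² ≈ 5.632 (4× faster decay)
  n=3: λ₃ = 10.7982π²/2.9² ≈ 12.672 (9× faster decay)
As t → ∞, higher modes decay exponentially faster. The n=1 mode dominates: u ~ c₁ sin(πx/2.9) e^{-λ₁t}.
Decay rate: λ₁ = 1.1998π²/2.9² ≈ 1.408.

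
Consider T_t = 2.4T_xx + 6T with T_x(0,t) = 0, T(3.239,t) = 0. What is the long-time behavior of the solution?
As t → ∞, T grows unboundedly. Reaction dominates diffusion (r=6 > κπ²/(4L²)≈0.56); solution grows exponentially.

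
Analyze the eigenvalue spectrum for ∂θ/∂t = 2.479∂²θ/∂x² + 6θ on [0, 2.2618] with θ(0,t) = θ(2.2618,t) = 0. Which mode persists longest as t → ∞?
Eigenvalues: λₙ = 2.479n²π²/2.2618² - 6.
First three modes:
  n=1: λ₁ = 2.479π²/2.2618² - 6 ≈ -1.217
  n=2: λ₂ = 9.916π²/2.2618² - 6 ≈ 13.131
  n=3: λ₃ = 22.311π²/2.2618² - 6 ≈ 37.044
Since 2.479π²/2.2618² ≈ 4.783 < 6, λ₁ < 0.
The n=1 mode grows fastest (−λₙ is largest for n=1) → dominates.
Asymptotic: θ ~ c₁ sin(πx/2.2618) e^{1.217t} (exponential growth at rate −λ₁ ≈ 1.217).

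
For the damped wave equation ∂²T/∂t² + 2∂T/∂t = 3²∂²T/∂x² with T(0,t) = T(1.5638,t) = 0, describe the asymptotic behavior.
T → 0. Damping (γ=2) dissipates energy; oscillations decay exponentially.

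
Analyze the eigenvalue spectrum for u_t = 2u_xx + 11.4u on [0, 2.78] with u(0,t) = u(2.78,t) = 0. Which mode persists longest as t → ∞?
Eigenvalues: λₙ = 2n²π²/2.78² - 11.4.
First three modes:
  n=1: λ₁ = 2π²/2.78² - 11.4 ≈ -8.846
  n=2: λ₂ = 8π²/2.78² - 11.4 ≈ -1.184
  n=3: λ₃ = 18π²/2.78² - 11.4 ≈ 11.587
Since 2π²/2.78² ≈ 2.554 < 11.4, λ₁ < 0.
The n=1 mode grows fastest (−λₙ is largest for n=1) → dominates.
Asymptotic: u ~ c₁ sin(πx/2.78) e^{8.846t} (exponential growth at rate −λ₁ ≈ 8.846).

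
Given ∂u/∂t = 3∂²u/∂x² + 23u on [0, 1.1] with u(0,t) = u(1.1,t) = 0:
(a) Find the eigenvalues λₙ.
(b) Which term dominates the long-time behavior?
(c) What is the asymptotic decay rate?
Eigenvalues: λₙ = 3n²π²/1.1² - 23.
First three modes:
  n=1: λ₁ = 3π²/1.1² - 23 ≈ 1.47
  n=2: λ₂ = 12π²/1.1² - 23 ≈ 74.88
  n=3: λ₃ = 27π²/1.1² - 23 ≈ 197.231
Since 3π²/1.1² ≈ 24.47 > 23, all λₙ > 0.
The n=1 mode decays slowest → dominates as t → ∞.
Asymptotic: u ~ c₁ sin(πx/1.1) e^{-λ₁t} with decay rate λ₁ ≈ 1.47.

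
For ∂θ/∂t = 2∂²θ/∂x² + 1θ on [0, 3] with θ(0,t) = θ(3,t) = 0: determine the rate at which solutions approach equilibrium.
Eigenvalues: λₙ = 2n²π²/3² - 1.
First three modes:
  n=1: λ₁ = 2π²/3² - 1 ≈ 1.193
  n=2: λ₂ = 8π²/3² - 1 ≈ 7.773
  n=3: λ₃ = 18π²/3² - 1 ≈ 18.739
Since 2π²/3² ≈ 2.193 > 1, all λₙ > 0.
The n=1 mode decays slowest → dominates as t → ∞.
Asymptotic: θ ~ c₁ sin(πx/3) e^{-λ₁t} with decay rate λ₁ ≈ 1.193.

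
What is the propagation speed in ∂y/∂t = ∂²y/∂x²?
Infinite. The heat equation is parabolic, not hyperbolic, so disturbances propagate instantly.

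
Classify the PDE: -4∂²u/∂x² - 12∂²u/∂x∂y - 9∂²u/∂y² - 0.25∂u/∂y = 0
A = -4, B = -12, C = -9. Discriminant B² - 4AC = 0. Since 0 = 0, parabolic.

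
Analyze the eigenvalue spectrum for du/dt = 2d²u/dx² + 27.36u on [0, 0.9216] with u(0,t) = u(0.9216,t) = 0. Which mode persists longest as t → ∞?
Eigenvalues: λₙ = 2n²π²/0.9216² - 27.36.
First three modes:
  n=1: λ₁ = 2π²/0.9216² - 27.36 ≈ -4.12
  n=2: λ₂ = 8π²/0.9216² - 27.36 ≈ 65.602
  n=3: λ₃ = 18π²/0.9216² - 27.36 ≈ 181.804
Since 2π²/0.9216² ≈ 23.24 < 27.36, λ₁ < 0.
The n=1 mode grows fastest (−λₙ is largest for n=1) → dominates.
Asymptotic: u ~ c₁ sin(πx/0.9216) e^{4.12t} (exponential growth at rate −λ₁ ≈ 4.12).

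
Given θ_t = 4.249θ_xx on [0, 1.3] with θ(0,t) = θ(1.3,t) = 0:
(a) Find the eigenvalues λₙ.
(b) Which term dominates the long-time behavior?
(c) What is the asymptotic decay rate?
Eigenvalues: λₙ = 4.249n²π²/1.3².
First three modes:
  n=1: λ₁ = 4.249π²/1.3² ≈ 24.814
  n=2: λ₂ = 16.996π²/1.3² ≈ 99.257 (4× faster decay)
  n=3: λ₃ = 38.241π²/1.3² ≈ 223.328 (9× faster decay)
As t → ∞, higher modes decay exponentially faster. The n=1 mode dominates: θ ~ c₁ sin(πx/1.3) e^{-λ₁t}.
Decay rate: λ₁ = 4.249π²/1.3² ≈ 24.814.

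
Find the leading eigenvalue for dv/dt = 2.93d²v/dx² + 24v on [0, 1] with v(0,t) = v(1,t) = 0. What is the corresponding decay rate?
Eigenvalues: λₙ = 2.93n²π²/1² - 24.
First three modes:
  n=1: λ₁ = 2.93π² - 24 ≈ 4.918
  n=2: λ₂ = 11.72π² - 24 ≈ 91.672
  n=3: λ₃ = 26.37π² - 24 ≈ 236.261
Since 2.93π² ≈ 28.918 > 24, all λₙ > 0.
The n=1 mode decays slowest → dominates as t → ∞.
Asymptotic: v ~ c₁ sin(πx/1) e^{-λ₁t} with decay rate λ₁ ≈ 4.918.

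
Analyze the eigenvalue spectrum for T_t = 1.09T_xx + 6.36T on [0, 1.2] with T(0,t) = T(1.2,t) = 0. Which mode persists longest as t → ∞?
Eigenvalues: λₙ = 1.09n²π²/1.2² - 6.36.
First three modes:
  n=1: λ₁ = 1.09π²/1.2² - 6.36 ≈ 1.111
  n=2: λ₂ = 4.36π²/1.2² - 6.36 ≈ 23.523
  n=3: λ₃ = 9.81π²/1.2² - 6.36 ≈ 60.877
Since 1.09π²/1.2² ≈ 7.471 > 6.36, all λₙ > 0.
The n=1 mode decays slowest → dominates as t → ∞.
Asymptotic: T ~ c₁ sin(πx/1.2) e^{-λ₁t} with decay rate λ₁ ≈ 1.111.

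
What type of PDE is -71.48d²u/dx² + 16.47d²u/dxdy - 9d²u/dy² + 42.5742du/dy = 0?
With A = -71.48, B = 16.47, C = -9, the discriminant is -2302.0191. This is an elliptic PDE.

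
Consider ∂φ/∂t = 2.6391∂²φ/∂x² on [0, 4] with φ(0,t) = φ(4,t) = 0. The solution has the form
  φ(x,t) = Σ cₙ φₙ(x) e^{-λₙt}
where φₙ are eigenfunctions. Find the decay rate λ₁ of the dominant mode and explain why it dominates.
Eigenvalues: λₙ = 2.6391n²π²/4².
First three modes:
  n=1: λ₁ = 2.6391π²/4² ≈ 1.628
  n=2: λ₂ = 10.5564π²/4² ≈ 6.512 (4× faster decay)
  n=3: λ₃ = 23.7519π²/4² ≈ 14.651 (9× faster decay)
As t → ∞, higher modes decay exponentially faster. The n=1 mode dominates: φ ~ c₁ sin(πx/4) e^{-λ₁t}.
Decay rate: λ₁ = 2.6391π²/4² ≈ 1.628.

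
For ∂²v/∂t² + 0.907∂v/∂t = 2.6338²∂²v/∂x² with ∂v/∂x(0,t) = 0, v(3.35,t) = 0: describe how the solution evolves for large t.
v → 0. Damping (γ=0.907) dissipates energy; oscillations decay exponentially.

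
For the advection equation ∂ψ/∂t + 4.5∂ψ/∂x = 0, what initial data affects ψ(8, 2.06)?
A single point: x = -1.27. The characteristic through (8, 2.06) is x - 4.5t = const, so x = 8 - 4.5·2.06 = -1.27.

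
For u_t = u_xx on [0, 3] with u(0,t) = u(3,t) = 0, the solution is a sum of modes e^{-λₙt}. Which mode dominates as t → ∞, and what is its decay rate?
Eigenvalues: λₙ = n²π²/3².
First three modes:
  n=1: λ₁ = π²/3² ≈ 1.097
  n=2: λ₂ = 4π²/3² ≈ 4.386 (4× faster decay)
  n=3: λ₃ = 9π²/3² ≈ 9.87 (9× faster decay)
As t → ∞, higher modes decay exponentially faster. The n=1 mode dominates: u ~ c₁ sin(πx/3) e^{-λ₁t}.
Decay rate: λ₁ = π²/3² ≈ 1.097.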